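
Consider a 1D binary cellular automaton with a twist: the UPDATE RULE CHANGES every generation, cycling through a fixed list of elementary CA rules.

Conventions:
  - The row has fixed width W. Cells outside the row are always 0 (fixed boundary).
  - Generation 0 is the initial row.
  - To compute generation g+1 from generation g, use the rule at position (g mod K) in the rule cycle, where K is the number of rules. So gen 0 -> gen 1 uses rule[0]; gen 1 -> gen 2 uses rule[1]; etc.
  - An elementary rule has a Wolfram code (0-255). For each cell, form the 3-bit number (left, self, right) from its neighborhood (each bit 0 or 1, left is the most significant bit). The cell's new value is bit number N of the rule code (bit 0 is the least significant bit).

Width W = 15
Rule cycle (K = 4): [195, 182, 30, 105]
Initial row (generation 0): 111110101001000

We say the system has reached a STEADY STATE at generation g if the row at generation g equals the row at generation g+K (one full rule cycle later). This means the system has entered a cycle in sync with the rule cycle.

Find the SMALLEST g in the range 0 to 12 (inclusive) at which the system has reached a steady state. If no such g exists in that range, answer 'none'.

Gen 0: 111110101001000
Gen 1 (rule 195): 011110000010011
Gen 2 (rule 182): 101101000111100
Gen 3 (rule 30): 101001101100010
Gen 4 (rule 105): 010001111101000
Gen 5 (rule 195): 100110111100011
Gen 6 (rule 182): 111001011010100
Gen 7 (rule 30): 100111010010110
Gen 8 (rule 105): 000101100001110
Gen 9 (rule 195): 111000101110110
Gen 10 (rule 182): 010101110101001
Gen 11 (rule 30): 110101000101111
Gen 12 (rule 105): 111010010011001
Gen 13 (rule 195): 011000100101010
Gen 14 (rule 182): 100101111111111
Gen 15 (rule 30): 111101000000000
Gen 16 (rule 105): 100110011111111

Answer: none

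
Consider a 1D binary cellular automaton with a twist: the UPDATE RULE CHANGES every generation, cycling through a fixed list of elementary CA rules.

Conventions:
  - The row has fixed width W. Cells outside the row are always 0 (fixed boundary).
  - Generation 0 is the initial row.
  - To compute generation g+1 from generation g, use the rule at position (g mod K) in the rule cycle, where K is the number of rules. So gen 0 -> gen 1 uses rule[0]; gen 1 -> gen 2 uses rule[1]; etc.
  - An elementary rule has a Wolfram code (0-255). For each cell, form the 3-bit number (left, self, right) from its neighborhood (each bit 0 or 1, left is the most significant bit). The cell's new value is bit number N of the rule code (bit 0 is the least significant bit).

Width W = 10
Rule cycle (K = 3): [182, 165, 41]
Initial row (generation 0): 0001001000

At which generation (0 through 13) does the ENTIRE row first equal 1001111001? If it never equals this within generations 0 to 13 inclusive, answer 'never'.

Answer: 2

Derivation:
Gen 0: 0001001000
Gen 1 (rule 182): 0011111100
Gen 2 (rule 165): 1001111001
Gen 3 (rule 41): 0001000000
Gen 4 (rule 182): 0011100000
Gen 5 (rule 165): 1001001111
Gen 6 (rule 41): 0000001000
Gen 7 (rule 182): 0000011100
Gen 8 (rule 165): 1111001001
Gen 9 (rule 41): 1000000000
Gen 10 (rule 182): 1100000000
Gen 11 (rule 165): 0001111111
Gen 12 (rule 41): 1101000000
Gen 13 (rule 182): 0011100000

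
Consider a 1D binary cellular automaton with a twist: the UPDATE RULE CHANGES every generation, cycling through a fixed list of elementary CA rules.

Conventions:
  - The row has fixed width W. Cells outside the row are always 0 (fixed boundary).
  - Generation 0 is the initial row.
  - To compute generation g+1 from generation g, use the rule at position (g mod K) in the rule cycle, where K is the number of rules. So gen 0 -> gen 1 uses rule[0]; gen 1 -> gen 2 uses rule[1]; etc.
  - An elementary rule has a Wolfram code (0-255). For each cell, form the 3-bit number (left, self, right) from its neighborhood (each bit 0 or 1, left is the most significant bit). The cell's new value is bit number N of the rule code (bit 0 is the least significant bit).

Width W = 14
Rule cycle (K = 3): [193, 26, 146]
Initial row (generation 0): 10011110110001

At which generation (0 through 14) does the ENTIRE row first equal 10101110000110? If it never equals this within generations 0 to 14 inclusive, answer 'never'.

Answer: never

Derivation:
Gen 0: 10011110110001
Gen 1 (rule 193): 00001110010100
Gen 2 (rule 26): 00011001100010
Gen 3 (rule 146): 00100110010101
Gen 4 (rule 193): 10000010000000
Gen 5 (rule 26): 01000101000000
Gen 6 (rule 146): 10101000100000
Gen 7 (rule 193): 00000010001111
Gen 8 (rule 26): 00000101011000
Gen 9 (rule 146): 00001000000100
Gen 10 (rule 193): 11100011110001
Gen 11 (rule 26): 10010110001010
Gen 12 (rule 146): 01100001010001
Gen 13 (rule 193): 00101100000100
Gen 14 (rule 26): 01001010001010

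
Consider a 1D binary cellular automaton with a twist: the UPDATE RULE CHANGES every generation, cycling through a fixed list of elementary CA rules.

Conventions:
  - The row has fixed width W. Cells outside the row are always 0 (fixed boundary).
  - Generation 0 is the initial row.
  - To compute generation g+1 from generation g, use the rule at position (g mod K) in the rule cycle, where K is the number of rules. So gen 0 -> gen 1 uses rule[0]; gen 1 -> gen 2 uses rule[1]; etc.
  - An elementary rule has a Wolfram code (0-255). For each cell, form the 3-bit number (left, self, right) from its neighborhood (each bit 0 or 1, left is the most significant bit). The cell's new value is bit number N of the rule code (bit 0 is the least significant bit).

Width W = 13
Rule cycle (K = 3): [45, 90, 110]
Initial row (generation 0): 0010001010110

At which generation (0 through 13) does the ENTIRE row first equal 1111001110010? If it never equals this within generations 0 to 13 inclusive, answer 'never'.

Answer: never

Derivation:
Gen 0: 0010001010110
Gen 1 (rule 45): 1010101111100
Gen 2 (rule 90): 0000001000110
Gen 3 (rule 110): 0000011001110
Gen 4 (rule 45): 1111010001000
Gen 5 (rule 90): 1001001010100
Gen 6 (rule 110): 1011011111100
Gen 7 (rule 45): 1110110000001
Gen 8 (rule 90): 1010111000010
Gen 9 (rule 110): 1111101000110
Gen 10 (rule 45): 1000011010100
Gen 11 (rule 90): 0100111000010
Gen 12 (rule 110): 1101101000110
Gen 13 (rule 45): 1011011010100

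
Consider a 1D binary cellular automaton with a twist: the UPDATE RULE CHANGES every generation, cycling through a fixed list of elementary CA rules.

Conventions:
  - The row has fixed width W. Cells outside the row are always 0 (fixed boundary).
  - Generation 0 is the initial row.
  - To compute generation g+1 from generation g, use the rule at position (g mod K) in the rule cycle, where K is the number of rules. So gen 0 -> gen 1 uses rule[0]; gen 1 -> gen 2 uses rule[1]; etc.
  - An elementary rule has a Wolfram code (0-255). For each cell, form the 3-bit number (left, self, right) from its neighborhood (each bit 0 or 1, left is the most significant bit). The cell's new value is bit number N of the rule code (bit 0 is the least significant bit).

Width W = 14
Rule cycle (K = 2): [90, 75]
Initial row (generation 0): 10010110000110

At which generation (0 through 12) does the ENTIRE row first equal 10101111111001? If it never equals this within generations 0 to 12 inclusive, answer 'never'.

Gen 0: 10010110000110
Gen 1 (rule 90): 01100111001111
Gen 2 (rule 75): 11101101011001
Gen 3 (rule 90): 10101100011110
Gen 4 (rule 75): 00001101110010
Gen 5 (rule 90): 00011101011101
Gen 6 (rule 75): 11110100010100
Gen 7 (rule 90): 10010010100010
Gen 8 (rule 75): 00100100001100
Gen 9 (rule 90): 01011010011110
Gen 10 (rule 75): 10011000110010
Gen 11 (rule 90): 01111101111101
Gen 12 (rule 75): 11000101000100

Answer: never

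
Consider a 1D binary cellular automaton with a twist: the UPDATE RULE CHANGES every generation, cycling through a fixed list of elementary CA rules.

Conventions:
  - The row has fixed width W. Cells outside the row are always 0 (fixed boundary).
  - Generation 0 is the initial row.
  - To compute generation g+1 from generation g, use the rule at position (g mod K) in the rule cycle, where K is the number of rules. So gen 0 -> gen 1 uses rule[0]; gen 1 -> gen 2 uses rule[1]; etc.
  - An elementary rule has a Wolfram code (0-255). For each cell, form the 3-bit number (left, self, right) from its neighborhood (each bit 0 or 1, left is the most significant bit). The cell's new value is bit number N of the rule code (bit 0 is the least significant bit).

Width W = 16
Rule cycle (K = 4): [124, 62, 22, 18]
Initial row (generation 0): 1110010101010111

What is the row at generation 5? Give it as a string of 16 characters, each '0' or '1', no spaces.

Gen 0: 1110010101010111
Gen 1 (rule 124): 1011011111111101
Gen 2 (rule 62): 1110110000000011
Gen 3 (rule 22): 0000001000000100
Gen 4 (rule 18): 0000010100001010
Gen 5 (rule 124): 0000011110001111

Answer: 0000011110001111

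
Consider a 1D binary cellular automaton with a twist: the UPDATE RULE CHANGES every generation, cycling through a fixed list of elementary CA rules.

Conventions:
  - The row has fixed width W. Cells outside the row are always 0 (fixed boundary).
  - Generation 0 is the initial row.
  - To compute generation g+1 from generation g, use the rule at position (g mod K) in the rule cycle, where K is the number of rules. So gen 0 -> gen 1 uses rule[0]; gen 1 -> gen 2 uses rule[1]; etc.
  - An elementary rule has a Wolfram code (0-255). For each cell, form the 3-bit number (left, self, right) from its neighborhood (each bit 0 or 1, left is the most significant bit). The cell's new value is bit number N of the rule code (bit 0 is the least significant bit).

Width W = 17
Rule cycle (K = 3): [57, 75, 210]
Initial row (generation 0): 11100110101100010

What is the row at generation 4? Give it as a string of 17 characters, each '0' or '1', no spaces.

Gen 0: 11100110101100010
Gen 1 (rule 57): 10010101011011001
Gen 2 (rule 75): 00100000011011010
Gen 3 (rule 210): 01010000101001001
Gen 4 (rule 57): 00101110010100100

Answer: 00101110010100100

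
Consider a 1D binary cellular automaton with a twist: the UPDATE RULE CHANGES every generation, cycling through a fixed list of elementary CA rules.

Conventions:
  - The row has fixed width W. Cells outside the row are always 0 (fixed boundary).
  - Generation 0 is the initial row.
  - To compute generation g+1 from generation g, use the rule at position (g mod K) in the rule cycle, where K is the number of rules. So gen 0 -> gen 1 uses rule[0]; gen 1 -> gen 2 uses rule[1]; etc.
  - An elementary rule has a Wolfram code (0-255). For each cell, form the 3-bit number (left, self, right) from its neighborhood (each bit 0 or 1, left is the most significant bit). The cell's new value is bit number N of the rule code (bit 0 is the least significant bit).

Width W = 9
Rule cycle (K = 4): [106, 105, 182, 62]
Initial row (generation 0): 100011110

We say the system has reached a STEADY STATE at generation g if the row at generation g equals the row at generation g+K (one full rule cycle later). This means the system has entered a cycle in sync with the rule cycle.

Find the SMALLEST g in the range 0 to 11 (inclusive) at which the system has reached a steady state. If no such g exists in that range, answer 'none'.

Answer: 8

Derivation:
Gen 0: 100011110
Gen 1 (rule 106): 000110010
Gen 2 (rule 105): 110110000
Gen 3 (rule 182): 001001000
Gen 4 (rule 62): 011111100
Gen 5 (rule 106): 110000100
Gen 6 (rule 105): 110110001
Gen 7 (rule 182): 001001011
Gen 8 (rule 62): 011111110
Gen 9 (rule 106): 110000010
Gen 10 (rule 105): 110111000
Gen 11 (rule 182): 001010100
Gen 12 (rule 62): 011111110
Gen 13 (rule 106): 110000010
Gen 14 (rule 105): 110111000
Gen 15 (rule 182): 001010100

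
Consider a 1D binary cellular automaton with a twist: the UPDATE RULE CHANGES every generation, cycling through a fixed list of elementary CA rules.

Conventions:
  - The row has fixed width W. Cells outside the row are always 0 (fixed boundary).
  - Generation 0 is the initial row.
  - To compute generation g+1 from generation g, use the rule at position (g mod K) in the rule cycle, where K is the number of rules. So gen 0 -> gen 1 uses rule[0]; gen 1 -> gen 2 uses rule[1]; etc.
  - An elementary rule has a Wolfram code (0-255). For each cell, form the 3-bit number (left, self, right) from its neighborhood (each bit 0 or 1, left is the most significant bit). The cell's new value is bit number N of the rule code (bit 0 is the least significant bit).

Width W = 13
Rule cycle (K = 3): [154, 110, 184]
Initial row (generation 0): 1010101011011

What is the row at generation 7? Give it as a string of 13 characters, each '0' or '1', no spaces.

Gen 0: 1010101011011
Gen 1 (rule 154): 0000000010010
Gen 2 (rule 110): 0000000110110
Gen 3 (rule 184): 0000000101101
Gen 4 (rule 154): 0000001001000
Gen 5 (rule 110): 0000011011000
Gen 6 (rule 184): 0000010110100
Gen 7 (rule 154): 0000100100010

Answer: 0000100100010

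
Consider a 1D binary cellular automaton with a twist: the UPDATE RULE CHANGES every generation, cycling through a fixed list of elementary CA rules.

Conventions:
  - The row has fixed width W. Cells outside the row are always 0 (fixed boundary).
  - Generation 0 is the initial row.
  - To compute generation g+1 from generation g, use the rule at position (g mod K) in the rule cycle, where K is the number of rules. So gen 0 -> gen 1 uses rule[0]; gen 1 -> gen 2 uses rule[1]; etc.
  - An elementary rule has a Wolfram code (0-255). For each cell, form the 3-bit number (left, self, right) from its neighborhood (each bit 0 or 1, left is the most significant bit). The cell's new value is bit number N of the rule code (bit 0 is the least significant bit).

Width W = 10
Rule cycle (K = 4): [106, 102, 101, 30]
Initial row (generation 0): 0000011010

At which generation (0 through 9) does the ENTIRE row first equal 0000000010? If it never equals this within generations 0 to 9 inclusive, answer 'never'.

Gen 0: 0000011010
Gen 1 (rule 106): 0000111100
Gen 2 (rule 102): 0001000100
Gen 3 (rule 101): 1101010101
Gen 4 (rule 30): 1001010101
Gen 5 (rule 106): 0010101010
Gen 6 (rule 102): 0111111110
Gen 7 (rule 101): 0000000010
Gen 8 (rule 30): 0000000111
Gen 9 (rule 106): 0000001101

Answer: 7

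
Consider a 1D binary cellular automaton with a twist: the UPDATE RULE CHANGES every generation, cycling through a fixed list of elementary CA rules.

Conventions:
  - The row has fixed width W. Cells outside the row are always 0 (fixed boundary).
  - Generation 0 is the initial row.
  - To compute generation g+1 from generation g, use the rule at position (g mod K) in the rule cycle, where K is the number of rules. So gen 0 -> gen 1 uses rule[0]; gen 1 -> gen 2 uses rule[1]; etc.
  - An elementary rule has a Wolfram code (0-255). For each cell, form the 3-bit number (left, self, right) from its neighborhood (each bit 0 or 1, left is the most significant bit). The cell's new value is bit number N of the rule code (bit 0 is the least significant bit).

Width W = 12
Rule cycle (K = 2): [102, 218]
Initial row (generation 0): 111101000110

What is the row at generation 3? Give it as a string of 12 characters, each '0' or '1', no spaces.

Answer: 010000010011

Derivation:
Gen 0: 111101000110
Gen 1 (rule 102): 000111001010
Gen 2 (rule 218): 001111110001
Gen 3 (rule 102): 010000010011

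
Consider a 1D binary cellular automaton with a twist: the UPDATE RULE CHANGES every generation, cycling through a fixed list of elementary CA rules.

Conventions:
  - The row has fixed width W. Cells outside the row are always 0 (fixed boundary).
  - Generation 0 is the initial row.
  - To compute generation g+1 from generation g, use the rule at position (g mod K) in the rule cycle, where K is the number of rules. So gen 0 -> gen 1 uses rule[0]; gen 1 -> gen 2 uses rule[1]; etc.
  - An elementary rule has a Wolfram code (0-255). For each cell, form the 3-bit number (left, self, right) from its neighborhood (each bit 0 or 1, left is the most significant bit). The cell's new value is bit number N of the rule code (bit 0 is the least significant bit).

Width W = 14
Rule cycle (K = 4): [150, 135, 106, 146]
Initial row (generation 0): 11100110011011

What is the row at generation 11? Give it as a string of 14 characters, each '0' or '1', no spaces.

Gen 0: 11100110011011
Gen 1 (rule 150): 01011001100000
Gen 2 (rule 135): 11000010001111
Gen 3 (rule 106): 11000100011001
Gen 4 (rule 146): 00101010100110
Gen 5 (rule 150): 01101010111001
Gen 6 (rule 135): 10001010010011
Gen 7 (rule 106): 00010100100111
Gen 8 (rule 146): 00100011011010
Gen 9 (rule 150): 01110100000011
Gen 10 (rule 135): 10100101111100
Gen 11 (rule 106): 01001011000100

Answer: 01001011000100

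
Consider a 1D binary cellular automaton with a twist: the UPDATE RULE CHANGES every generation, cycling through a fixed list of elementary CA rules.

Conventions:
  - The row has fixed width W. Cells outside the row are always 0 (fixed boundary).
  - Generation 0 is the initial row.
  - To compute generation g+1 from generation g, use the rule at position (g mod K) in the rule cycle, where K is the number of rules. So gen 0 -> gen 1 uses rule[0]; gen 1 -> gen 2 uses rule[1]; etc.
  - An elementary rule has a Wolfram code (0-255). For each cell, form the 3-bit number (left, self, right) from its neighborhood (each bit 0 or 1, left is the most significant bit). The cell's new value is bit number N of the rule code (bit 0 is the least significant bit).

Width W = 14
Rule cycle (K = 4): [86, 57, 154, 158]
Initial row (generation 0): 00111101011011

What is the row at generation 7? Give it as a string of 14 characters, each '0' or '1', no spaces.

Gen 0: 00111101011011
Gen 1 (rule 86): 01000101001001
Gen 2 (rule 57): 00110010100100
Gen 3 (rule 154): 01101100011010
Gen 4 (rule 158): 11001010110011
Gen 5 (rule 86): 01111010011101
Gen 6 (rule 57): 01000101010010
Gen 7 (rule 154): 10101000001101

Answer: 10101000001101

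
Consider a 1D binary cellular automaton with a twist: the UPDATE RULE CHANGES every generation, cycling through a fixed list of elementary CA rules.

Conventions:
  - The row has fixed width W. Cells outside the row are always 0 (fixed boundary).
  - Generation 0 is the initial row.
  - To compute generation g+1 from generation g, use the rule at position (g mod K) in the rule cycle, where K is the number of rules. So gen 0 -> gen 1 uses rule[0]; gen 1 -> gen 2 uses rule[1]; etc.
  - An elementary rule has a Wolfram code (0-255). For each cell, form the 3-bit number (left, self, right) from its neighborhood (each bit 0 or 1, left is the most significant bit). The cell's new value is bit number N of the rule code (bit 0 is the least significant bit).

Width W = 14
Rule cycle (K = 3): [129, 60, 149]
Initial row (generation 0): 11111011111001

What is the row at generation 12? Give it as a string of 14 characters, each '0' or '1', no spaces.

Gen 0: 11111011111001
Gen 1 (rule 129): 01110001110000
Gen 2 (rule 60): 01001001001000
Gen 3 (rule 149): 01101101101111
Gen 4 (rule 129): 00000000000110
Gen 5 (rule 60): 00000000000101
Gen 6 (rule 149): 11111111110101
Gen 7 (rule 129): 01111111100000
Gen 8 (rule 60): 01000000010000
Gen 9 (rule 149): 01111111011111
Gen 10 (rule 129): 00111110001110
Gen 11 (rule 60): 00100001001001
Gen 12 (rule 149): 10111101101101

Answer: 10111101101101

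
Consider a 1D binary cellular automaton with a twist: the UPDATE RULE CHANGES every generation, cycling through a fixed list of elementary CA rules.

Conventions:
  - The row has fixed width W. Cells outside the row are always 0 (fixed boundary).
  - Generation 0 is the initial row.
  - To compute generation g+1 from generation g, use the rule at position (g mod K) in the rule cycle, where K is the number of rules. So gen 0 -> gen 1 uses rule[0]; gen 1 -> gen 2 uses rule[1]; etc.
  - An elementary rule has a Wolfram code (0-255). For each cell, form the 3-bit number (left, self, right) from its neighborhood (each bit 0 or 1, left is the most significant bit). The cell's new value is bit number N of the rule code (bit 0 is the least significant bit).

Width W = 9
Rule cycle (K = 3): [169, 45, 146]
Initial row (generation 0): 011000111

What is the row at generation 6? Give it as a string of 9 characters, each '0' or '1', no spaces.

Answer: 100011000

Derivation:
Gen 0: 011000111
Gen 1 (rule 169): 010010110
Gen 2 (rule 45): 010011100
Gen 3 (rule 146): 101101010
Gen 4 (rule 169): 011010100
Gen 5 (rule 45): 010111101
Gen 6 (rule 146): 100011000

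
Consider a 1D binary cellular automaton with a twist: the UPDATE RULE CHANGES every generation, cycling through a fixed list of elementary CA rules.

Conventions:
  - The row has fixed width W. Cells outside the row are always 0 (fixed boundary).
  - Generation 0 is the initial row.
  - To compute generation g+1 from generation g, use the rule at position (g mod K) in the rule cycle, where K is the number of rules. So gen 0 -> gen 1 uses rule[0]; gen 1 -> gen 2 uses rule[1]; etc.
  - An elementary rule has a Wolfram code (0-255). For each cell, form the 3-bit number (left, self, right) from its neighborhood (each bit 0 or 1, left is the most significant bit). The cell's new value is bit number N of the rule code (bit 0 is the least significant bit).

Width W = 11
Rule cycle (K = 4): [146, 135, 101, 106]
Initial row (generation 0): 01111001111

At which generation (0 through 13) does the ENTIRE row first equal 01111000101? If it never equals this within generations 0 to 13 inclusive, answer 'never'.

Gen 0: 01111001111
Gen 1 (rule 146): 10110110110
Gen 2 (rule 135): 10000000000
Gen 3 (rule 101): 10111111111
Gen 4 (rule 106): 01100000001
Gen 5 (rule 146): 10010000010
Gen 6 (rule 135): 10110111110
Gen 7 (rule 101): 11011000010
Gen 8 (rule 106): 11111000100
Gen 9 (rule 146): 01110101010
Gen 10 (rule 135): 10100101010
Gen 11 (rule 101): 11100111110
Gen 12 (rule 106): 10101100010
Gen 13 (rule 146): 00000010101

Answer: never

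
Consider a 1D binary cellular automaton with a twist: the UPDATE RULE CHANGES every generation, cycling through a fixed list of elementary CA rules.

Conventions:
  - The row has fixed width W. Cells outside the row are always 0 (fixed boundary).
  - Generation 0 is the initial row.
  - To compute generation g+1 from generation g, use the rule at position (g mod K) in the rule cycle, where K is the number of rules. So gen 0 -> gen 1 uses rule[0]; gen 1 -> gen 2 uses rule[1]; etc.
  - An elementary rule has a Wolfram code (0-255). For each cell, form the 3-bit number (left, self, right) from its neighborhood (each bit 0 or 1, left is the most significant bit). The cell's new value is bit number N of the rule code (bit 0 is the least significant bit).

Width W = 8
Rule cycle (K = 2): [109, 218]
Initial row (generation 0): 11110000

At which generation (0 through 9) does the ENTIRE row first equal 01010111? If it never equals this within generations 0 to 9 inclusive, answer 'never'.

Gen 0: 11110000
Gen 1 (rule 109): 10010111
Gen 2 (rule 218): 01100111
Gen 3 (rule 109): 01100101
Gen 4 (rule 218): 11111000
Gen 5 (rule 109): 10001011
Gen 6 (rule 218): 01010011
Gen 7 (rule 109): 01110011
Gen 8 (rule 218): 11111111
Gen 9 (rule 109): 10000001

Answer: never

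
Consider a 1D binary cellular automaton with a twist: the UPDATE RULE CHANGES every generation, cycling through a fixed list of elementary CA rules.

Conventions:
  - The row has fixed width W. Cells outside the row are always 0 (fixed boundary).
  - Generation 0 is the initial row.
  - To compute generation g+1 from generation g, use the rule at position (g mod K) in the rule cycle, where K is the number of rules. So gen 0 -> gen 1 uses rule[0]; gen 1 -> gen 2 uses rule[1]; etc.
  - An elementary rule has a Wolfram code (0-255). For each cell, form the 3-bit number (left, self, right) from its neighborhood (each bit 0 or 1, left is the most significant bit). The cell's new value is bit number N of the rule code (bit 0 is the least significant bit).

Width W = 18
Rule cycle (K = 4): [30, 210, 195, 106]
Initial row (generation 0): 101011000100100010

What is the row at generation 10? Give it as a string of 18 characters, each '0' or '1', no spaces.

Gen 0: 101011000100100010
Gen 1 (rule 30): 101010101111110111
Gen 2 (rule 210): 000000000111110011
Gen 3 (rule 195): 111111111011110101
Gen 4 (rule 106): 100000001110011010
Gen 5 (rule 30): 110000011001110011
Gen 6 (rule 210): 011000101110111101
Gen 7 (rule 195): 101011000110011100
Gen 8 (rule 106): 010111001110110100
Gen 9 (rule 30): 110100111000100110
Gen 10 (rule 210): 010011011101011011

Answer: 010011011101011011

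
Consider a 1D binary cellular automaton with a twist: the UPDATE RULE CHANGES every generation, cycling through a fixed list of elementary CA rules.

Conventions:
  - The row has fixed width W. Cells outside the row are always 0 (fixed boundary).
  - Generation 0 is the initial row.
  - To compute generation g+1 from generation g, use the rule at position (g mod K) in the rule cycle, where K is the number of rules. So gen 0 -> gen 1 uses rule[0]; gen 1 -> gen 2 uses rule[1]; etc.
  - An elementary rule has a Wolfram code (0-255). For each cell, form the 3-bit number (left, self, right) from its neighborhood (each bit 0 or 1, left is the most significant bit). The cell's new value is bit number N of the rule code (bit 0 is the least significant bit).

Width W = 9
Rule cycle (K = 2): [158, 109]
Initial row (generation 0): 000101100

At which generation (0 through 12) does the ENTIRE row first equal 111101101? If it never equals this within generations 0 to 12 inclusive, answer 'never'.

Gen 0: 000101100
Gen 1 (rule 158): 001101010
Gen 2 (rule 109): 101111110
Gen 3 (rule 158): 101111101
Gen 4 (rule 109): 111000111
Gen 5 (rule 158): 110101110
Gen 6 (rule 109): 111111010
Gen 7 (rule 158): 111110011
Gen 8 (rule 109): 100010011
Gen 9 (rule 158): 110111110
Gen 10 (rule 109): 111100010
Gen 11 (rule 158): 111010111
Gen 12 (rule 109): 101111101

Answer: never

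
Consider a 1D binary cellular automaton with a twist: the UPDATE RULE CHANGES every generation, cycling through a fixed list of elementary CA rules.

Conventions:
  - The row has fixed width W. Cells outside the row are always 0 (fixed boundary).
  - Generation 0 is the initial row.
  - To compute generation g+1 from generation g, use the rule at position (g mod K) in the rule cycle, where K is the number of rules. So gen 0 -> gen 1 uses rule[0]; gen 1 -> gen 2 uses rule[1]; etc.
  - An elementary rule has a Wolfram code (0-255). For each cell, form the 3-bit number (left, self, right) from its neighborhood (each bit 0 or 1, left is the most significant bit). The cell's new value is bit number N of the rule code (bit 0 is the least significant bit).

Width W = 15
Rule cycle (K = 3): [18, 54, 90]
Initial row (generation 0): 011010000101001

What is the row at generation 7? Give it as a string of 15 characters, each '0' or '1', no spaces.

Answer: 001001001000000

Derivation:
Gen 0: 011010000101001
Gen 1 (rule 18): 100001001000110
Gen 2 (rule 54): 110011111101001
Gen 3 (rule 90): 111110000100110
Gen 4 (rule 18): 000001001011001
Gen 5 (rule 54): 000011111100111
Gen 6 (rule 90): 000110000111101
Gen 7 (rule 18): 001001001000000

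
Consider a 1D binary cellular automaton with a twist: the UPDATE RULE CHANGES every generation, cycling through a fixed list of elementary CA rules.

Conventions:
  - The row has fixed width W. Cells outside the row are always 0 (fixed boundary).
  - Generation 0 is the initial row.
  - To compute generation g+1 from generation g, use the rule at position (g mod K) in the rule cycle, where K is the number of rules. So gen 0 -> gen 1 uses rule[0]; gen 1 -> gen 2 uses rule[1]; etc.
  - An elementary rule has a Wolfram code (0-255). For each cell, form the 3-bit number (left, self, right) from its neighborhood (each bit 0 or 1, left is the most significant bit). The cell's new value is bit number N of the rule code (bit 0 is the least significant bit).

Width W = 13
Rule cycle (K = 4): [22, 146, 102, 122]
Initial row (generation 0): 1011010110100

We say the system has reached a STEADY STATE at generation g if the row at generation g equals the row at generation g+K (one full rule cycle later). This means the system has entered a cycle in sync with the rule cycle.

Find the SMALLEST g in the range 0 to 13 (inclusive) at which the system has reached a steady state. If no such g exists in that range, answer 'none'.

Gen 0: 1011010110100
Gen 1 (rule 22): 1000010000110
Gen 2 (rule 146): 0100101001001
Gen 3 (rule 102): 1101111011011
Gen 4 (rule 122): 1111001111111
Gen 5 (rule 22): 0000110000000
Gen 6 (rule 146): 0001001000000
Gen 7 (rule 102): 0011011000000
Gen 8 (rule 122): 0111111100000
Gen 9 (rule 22): 1000000010000
Gen 10 (rule 146): 0100000101000
Gen 11 (rule 102): 1100001111000
Gen 12 (rule 122): 1110011001100
Gen 13 (rule 22): 0001100110010
Gen 14 (rule 146): 0010011001101
Gen 15 (rule 102): 0110101010111
Gen 16 (rule 122): 1111010101101
Gen 17 (rule 22): 0000010100001

Answer: none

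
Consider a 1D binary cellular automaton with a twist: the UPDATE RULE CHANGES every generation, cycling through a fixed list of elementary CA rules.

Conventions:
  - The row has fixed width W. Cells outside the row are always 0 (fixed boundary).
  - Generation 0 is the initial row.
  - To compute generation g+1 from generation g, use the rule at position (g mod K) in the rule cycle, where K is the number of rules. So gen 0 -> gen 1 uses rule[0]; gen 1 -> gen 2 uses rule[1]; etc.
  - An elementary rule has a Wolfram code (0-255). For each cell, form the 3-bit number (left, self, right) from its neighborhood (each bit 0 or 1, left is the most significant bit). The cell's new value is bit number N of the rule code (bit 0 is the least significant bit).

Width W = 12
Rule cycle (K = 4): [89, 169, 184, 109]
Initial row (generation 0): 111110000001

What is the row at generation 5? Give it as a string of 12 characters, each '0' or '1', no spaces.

Gen 0: 111110000001
Gen 1 (rule 89): 100011111100
Gen 2 (rule 169): 001011111001
Gen 3 (rule 184): 000111110100
Gen 4 (rule 109): 110100011101
Gen 5 (rule 89): 110011010100

Answer: 110011010100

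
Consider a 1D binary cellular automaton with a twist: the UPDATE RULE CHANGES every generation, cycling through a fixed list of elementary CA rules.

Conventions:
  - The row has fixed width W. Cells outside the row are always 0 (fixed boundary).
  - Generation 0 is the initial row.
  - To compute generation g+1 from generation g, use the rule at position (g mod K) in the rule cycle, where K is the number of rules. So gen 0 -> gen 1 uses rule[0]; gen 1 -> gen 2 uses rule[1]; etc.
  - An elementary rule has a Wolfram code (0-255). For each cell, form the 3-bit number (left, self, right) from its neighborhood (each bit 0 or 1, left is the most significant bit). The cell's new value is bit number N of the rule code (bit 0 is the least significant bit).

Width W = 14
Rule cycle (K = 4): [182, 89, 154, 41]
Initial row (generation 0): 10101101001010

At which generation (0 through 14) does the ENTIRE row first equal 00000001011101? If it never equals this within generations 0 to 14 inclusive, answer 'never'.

Gen 0: 10101101001010
Gen 1 (rule 182): 11110011111111
Gen 2 (rule 89): 10011010000001
Gen 3 (rule 154): 01110001000010
Gen 4 (rule 41): 01000100011000
Gen 5 (rule 182): 11101110100100
Gen 6 (rule 89): 10101010010011
Gen 7 (rule 154): 00000001101110
Gen 8 (rule 41): 11111101011000
Gen 9 (rule 182): 01111011100100
Gen 10 (rule 89): 01001010110011
Gen 11 (rule 154): 10110000101110
Gen 12 (rule 41): 01100110011000
Gen 13 (rule 182): 10011001100100
Gen 14 (rule 89): 01011101110011

Answer: never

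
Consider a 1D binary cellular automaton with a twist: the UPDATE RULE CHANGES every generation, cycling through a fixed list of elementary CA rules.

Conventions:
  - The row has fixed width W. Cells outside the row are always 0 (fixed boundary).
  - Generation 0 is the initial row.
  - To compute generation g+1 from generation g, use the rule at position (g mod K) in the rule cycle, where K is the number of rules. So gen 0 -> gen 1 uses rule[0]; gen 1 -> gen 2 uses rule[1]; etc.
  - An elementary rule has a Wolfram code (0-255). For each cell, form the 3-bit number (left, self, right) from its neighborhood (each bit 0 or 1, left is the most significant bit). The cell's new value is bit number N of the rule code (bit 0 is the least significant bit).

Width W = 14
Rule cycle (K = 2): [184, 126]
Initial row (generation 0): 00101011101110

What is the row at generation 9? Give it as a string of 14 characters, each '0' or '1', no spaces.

Gen 0: 00101011101110
Gen 1 (rule 184): 00010111011101
Gen 2 (rule 126): 00111101110111
Gen 3 (rule 184): 00111011101110
Gen 4 (rule 126): 01101110111011
Gen 5 (rule 184): 01011101110110
Gen 6 (rule 126): 11110111011111
Gen 7 (rule 184): 11101110111110
Gen 8 (rule 126): 10111011100011
Gen 9 (rule 184): 01110111010010

Answer: 01110111010010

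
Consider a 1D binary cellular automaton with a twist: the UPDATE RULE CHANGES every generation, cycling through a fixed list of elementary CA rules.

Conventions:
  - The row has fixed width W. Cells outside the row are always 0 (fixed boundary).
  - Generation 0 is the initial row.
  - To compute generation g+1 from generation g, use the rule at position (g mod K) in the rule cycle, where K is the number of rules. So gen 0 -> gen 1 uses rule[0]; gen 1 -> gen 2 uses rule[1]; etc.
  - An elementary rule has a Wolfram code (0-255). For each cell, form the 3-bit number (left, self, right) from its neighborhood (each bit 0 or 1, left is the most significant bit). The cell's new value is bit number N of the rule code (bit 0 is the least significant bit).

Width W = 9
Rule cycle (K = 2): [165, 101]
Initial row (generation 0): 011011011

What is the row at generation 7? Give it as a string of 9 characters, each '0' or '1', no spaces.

Answer: 100001010

Derivation:
Gen 0: 011011011
Gen 1 (rule 165): 000100100
Gen 2 (rule 101): 110100101
Gen 3 (rule 165): 001100111
Gen 4 (rule 101): 100100001
Gen 5 (rule 165): 100101101
Gen 6 (rule 101): 100110111
Gen 7 (rule 165): 100001010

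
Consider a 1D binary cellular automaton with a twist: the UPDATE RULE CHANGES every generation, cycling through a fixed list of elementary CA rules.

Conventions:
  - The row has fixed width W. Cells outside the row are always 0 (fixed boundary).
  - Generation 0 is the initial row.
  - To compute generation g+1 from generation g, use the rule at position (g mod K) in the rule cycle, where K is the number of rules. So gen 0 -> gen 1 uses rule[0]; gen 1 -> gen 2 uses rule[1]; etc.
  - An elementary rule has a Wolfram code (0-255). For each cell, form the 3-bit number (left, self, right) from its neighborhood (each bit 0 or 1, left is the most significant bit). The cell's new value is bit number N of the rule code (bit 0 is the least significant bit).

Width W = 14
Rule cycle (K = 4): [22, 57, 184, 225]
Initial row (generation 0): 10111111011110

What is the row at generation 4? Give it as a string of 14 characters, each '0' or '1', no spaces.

Answer: 00111111111100

Derivation:
Gen 0: 10111111011110
Gen 1 (rule 22): 10000000000001
Gen 2 (rule 57): 01111111111100
Gen 3 (rule 184): 01111111111010
Gen 4 (rule 225): 00111111111100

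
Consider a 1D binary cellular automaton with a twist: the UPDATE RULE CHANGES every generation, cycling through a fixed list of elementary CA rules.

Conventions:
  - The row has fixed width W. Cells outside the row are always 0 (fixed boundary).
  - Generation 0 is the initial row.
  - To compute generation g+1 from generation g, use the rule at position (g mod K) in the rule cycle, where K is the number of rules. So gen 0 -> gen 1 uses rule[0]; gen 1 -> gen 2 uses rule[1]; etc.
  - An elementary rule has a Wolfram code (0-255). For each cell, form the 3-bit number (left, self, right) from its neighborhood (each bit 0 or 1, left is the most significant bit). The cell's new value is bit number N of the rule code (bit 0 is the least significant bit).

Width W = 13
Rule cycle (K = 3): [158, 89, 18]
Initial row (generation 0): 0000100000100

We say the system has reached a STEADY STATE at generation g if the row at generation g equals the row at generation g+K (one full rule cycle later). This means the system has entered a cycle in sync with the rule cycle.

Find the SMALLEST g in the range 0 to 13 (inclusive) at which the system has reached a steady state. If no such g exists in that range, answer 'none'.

Answer: 3

Derivation:
Gen 0: 0000100000100
Gen 1 (rule 158): 0001110001110
Gen 2 (rule 89): 1101011101011
Gen 3 (rule 18): 0000000000000
Gen 4 (rule 158): 0000000000000
Gen 5 (rule 89): 1111111111111
Gen 6 (rule 18): 0000000000000
Gen 7 (rule 158): 0000000000000
Gen 8 (rule 89): 1111111111111
Gen 9 (rule 18): 0000000000000
Gen 10 (rule 158): 0000000000000
Gen 11 (rule 89): 1111111111111
Gen 12 (rule 18): 0000000000000
Gen 13 (rule 158): 0000000000000
Gen 14 (rule 89): 1111111111111
Gen 15 (rule 18): 0000000000000
Gen 16 (rule 158): 0000000000000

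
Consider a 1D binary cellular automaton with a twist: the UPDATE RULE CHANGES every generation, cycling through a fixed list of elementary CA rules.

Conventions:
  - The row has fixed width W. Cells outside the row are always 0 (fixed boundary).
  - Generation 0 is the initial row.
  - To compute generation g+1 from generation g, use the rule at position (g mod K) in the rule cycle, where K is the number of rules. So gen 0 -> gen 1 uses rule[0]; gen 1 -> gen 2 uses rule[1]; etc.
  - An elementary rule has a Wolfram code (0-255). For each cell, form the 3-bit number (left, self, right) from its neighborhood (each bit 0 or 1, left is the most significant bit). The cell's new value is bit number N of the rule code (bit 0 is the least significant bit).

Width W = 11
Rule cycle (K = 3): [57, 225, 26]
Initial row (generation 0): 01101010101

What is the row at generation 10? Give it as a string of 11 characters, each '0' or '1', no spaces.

Answer: 11101010101

Derivation:
Gen 0: 01101010101
Gen 1 (rule 57): 01010101010
Gen 2 (rule 225): 00101010100
Gen 3 (rule 26): 01000000010
Gen 4 (rule 57): 00111111001
Gen 5 (rule 225): 10011111000
Gen 6 (rule 26): 01110000100
Gen 7 (rule 57): 01001110011
Gen 8 (rule 225): 00000110001
Gen 9 (rule 26): 00001101010
Gen 10 (rule 57): 11101010101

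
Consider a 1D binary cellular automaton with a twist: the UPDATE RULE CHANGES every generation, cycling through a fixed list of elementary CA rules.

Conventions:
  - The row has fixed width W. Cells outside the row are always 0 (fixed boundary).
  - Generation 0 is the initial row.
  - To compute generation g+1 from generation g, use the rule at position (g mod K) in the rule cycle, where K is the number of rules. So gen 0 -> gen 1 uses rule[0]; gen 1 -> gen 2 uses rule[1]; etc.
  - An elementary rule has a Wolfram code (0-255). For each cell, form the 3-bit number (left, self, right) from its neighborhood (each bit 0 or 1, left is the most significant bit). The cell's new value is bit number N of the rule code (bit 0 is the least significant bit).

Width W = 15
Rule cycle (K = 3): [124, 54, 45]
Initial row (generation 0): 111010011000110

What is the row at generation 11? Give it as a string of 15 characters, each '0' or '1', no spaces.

Answer: 111000000000111

Derivation:
Gen 0: 111010011000110
Gen 1 (rule 124): 101111011100111
Gen 2 (rule 54): 110000100011000
Gen 3 (rule 45): 100110101010011
Gen 4 (rule 124): 110111111111011
Gen 5 (rule 54): 001000000000100
Gen 6 (rule 45): 101011111110101
Gen 7 (rule 124): 111110000011111
Gen 8 (rule 54): 000001000100000
Gen 9 (rule 45): 111101010101111
Gen 10 (rule 124): 100111111111001
Gen 11 (rule 54): 111000000000111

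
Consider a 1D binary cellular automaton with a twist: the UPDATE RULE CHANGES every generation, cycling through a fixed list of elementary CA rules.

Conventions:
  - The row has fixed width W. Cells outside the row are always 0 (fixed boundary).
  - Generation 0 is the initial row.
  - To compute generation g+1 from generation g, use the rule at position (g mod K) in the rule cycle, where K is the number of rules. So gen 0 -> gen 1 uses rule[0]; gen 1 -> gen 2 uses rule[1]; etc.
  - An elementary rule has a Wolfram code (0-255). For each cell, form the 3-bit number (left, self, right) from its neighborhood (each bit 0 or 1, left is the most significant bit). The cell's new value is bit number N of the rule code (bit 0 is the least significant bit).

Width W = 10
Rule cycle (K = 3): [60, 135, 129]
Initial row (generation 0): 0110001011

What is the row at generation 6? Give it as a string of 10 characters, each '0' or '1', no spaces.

Gen 0: 0110001011
Gen 1 (rule 60): 0101001110
Gen 2 (rule 135): 1101010100
Gen 3 (rule 129): 0000000001
Gen 4 (rule 60): 0000000001
Gen 5 (rule 135): 1111111111
Gen 6 (rule 129): 0111111110

Answer: 0111111110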